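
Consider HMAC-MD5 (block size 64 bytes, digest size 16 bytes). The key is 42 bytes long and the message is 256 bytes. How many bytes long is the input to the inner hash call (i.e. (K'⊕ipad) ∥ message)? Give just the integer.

Key is 42 ≤ 64 bytes, zero-padded: |K'| = 64.
Inner input = (K'⊕ipad) ∥ m → 64 + 256 = 320 bytes.

320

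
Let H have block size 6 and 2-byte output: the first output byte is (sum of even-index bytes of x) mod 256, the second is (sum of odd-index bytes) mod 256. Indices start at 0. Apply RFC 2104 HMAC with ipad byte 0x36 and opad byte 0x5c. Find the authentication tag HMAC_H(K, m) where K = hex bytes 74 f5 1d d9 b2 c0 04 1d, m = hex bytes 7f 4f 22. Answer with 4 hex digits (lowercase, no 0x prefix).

5107

Key hex bytes 74 f5 1d d9 b2 c0 04 1d is 8 bytes > B = 6, so hash it first: H(key) = 47 ab, then zero-pad to 6 bytes: K' = 47 ab 00 00 00 00.
K' ⊕ ipad = 71 9d 36 36 36 36.  K' ⊕ opad = 1b f7 5c 5c 5c 5c.
Inner input = (K'⊕ipad) ∥ m = 71 9d 36 36 36 36 ∥ 7f 4f 22.
Inner hash: even-index sum = 382 mod 256 = 126; odd-index sum = 344 mod 256 = 88 → 7e 58.
Outer input = (K'⊕opad) ∥ inner = 1b f7 5c 5c 5c 5c ∥ 7e 58.
Outer hash (tag): even-index sum = 337 mod 256 = 81; odd-index sum = 519 mod 256 = 7 → 51 07.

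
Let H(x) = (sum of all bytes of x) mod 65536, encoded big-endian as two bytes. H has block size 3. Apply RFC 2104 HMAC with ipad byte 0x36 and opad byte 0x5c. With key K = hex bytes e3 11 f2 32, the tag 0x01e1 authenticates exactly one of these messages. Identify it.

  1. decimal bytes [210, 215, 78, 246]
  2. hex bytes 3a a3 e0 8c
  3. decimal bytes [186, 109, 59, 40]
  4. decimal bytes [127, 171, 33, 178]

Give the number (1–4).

Key hex bytes e3 11 f2 32 is 4 bytes > B = 3, so hash it first: H(key) = 02 18, then zero-pad to 3 bytes: K' = 02 18 00.
K' ⊕ ipad = 34 2e 36; K' ⊕ opad = 5e 44 5c.
m1: inner = H(34 2e 36 d2 d7 4e f6) = 03 85; tag = H(5e 44 5c 03 85) = 0186
m2: inner = H(34 2e 36 3a a3 e0 8c) = 02 e1; tag = H(5e 44 5c 02 e1) = 01e1 ← matches
m3: inner = H(34 2e 36 ba 6d 3b 28) = 02 22; tag = H(5e 44 5c 02 22) = 0122
m4: inner = H(34 2e 36 7f ab 21 b2) = 02 95; tag = H(5e 44 5c 02 95) = 0195

2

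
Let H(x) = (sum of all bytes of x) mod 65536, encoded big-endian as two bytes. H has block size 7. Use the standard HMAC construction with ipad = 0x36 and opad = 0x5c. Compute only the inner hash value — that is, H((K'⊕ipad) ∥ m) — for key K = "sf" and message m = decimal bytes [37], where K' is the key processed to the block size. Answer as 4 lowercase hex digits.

01c8

Key "sf" = 73 66 is 2 bytes ≤ B = 7; zero-pad to 7 bytes: K' = 73 66 00 00 00 00 00.
K' ⊕ ipad = 45 50 36 36 36 36 36.
Inner input = 45 50 36 36 36 36 36 ∥ 25.
Inner hash: sum = 69+80+54+54+54+54+54+37 = 456 → 01 c8.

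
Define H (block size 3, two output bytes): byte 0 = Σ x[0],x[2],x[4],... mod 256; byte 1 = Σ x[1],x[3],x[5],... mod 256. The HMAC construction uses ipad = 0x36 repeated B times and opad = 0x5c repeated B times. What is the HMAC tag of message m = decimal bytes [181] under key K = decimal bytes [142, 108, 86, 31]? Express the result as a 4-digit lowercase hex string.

Key decimal bytes [142, 108, 86, 31] = 8e 6c 56 1f is 4 bytes > B = 3, so hash it first: H(key) = e4 8b, then zero-pad to 3 bytes: K' = e4 8b 00.
K' ⊕ ipad = d2 bd 36.  K' ⊕ opad = b8 d7 5c.
Inner input = (K'⊕ipad) ∥ m = d2 bd 36 ∥ b5.
Inner hash: even-index sum = 264 mod 256 = 8; odd-index sum = 370 mod 256 = 114 → 08 72.
Outer input = (K'⊕opad) ∥ inner = b8 d7 5c ∥ 08 72.
Outer hash (tag): even-index sum = 390 mod 256 = 134; odd-index sum = 223 mod 256 = 223 → 86 df.

86df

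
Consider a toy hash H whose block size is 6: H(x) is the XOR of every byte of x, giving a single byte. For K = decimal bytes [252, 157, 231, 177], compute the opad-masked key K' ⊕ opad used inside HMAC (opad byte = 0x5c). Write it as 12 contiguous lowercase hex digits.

a0c1bbed5c5c

Key decimal bytes [252, 157, 231, 177] = fc 9d e7 b1 is 4 bytes ≤ B = 6; zero-pad to 6 bytes: K' = fc 9d e7 b1 00 00.
XOR each byte with 0x5c: fc⊕5c=a0, 9d⊕5c=c1, e7⊕5c=bb, b1⊕5c=ed, 00⊕5c=5c, 00⊕5c=5c.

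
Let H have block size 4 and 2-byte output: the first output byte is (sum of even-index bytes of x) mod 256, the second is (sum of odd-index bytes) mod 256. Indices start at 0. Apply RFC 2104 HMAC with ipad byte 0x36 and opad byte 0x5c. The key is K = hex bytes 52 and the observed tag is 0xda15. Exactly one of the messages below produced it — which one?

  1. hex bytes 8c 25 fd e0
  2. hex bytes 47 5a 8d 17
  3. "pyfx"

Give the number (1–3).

Key hex bytes 52 is 1 byte ≤ B = 4; zero-pad to 4 bytes: K' = 52 00 00 00.
K' ⊕ ipad = 64 36 36 36; K' ⊕ opad = 0e 5c 5c 5c.
m1: inner = H(64 36 36 36 8c 25 fd e0) = 23 71; tag = H(0e 5c 5c 5c 23 71) = 8d29
m2: inner = H(64 36 36 36 47 5a 8d 17) = 6e dd; tag = H(0e 5c 5c 5c 6e dd) = d895
m3: inner = H(64 36 36 36 70 79 66 78) = 70 5d; tag = H(0e 5c 5c 5c 70 5d) = da15 ← matches

3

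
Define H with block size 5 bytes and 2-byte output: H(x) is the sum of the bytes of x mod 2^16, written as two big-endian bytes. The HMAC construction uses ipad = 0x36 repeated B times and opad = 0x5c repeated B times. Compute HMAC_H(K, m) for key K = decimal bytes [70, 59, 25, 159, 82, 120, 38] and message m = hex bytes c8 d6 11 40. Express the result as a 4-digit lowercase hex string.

Key decimal bytes [70, 59, 25, 159, 82, 120, 38] = 46 3b 19 9f 52 78 26 is 7 bytes > B = 5, so hash it first: H(key) = 02 29, then zero-pad to 5 bytes: K' = 02 29 00 00 00.
K' ⊕ ipad = 34 1f 36 36 36.  K' ⊕ opad = 5e 75 5c 5c 5c.
Inner input = (K'⊕ipad) ∥ m = 34 1f 36 36 36 ∥ c8 d6 11 40.
Inner hash: sum = 52+31+54+54+54+200+214+17+64 = 740 → 02 e4.
Outer input = (K'⊕opad) ∥ inner = 5e 75 5c 5c 5c ∥ 02 e4.
Outer hash (tag): sum = 94+117+92+92+92+2+228 = 717 → 02 cd.

02cd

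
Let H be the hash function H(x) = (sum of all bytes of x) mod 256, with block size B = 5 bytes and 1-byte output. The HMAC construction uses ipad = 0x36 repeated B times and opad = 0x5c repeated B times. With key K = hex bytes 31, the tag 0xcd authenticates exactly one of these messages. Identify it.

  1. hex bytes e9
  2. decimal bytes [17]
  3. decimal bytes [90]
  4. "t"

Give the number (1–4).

2

Key hex bytes 31 is 1 byte ≤ B = 5; zero-pad to 5 bytes: K' = 31 00 00 00 00.
K' ⊕ ipad = 07 36 36 36 36; K' ⊕ opad = 6d 5c 5c 5c 5c.
m1: inner = H(07 36 36 36 36 e9) = c8; tag = H(6d 5c 5c 5c 5c c8) = a5
m2: inner = H(07 36 36 36 36 11) = f0; tag = H(6d 5c 5c 5c 5c f0) = cd ← matches
m3: inner = H(07 36 36 36 36 5a) = 39; tag = H(6d 5c 5c 5c 5c 39) = 16
m4: inner = H(07 36 36 36 36 74) = 53; tag = H(6d 5c 5c 5c 5c 53) = 30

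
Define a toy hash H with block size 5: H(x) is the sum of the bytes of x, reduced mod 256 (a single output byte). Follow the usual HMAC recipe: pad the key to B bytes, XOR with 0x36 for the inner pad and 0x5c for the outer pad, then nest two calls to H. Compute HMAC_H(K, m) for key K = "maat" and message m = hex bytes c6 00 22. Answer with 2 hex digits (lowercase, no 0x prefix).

98

Key "maat" = 6d 61 61 74 is 4 bytes ≤ B = 5; zero-pad to 5 bytes: K' = 6d 61 61 74 00.
K' ⊕ ipad = 5b 57 57 42 36.  K' ⊕ opad = 31 3d 3d 28 5c.
Inner input = (K'⊕ipad) ∥ m = 5b 57 57 42 36 ∥ c6 00 22.
Inner hash: sum = 91+87+87+66+54+198+0+34 = 617; mod 256 = 105 → 69.
Outer input = (K'⊕opad) ∥ inner = 31 3d 3d 28 5c ∥ 69.
Outer hash (tag): sum = 49+61+61+40+92+105 = 408; mod 256 = 152 → 98.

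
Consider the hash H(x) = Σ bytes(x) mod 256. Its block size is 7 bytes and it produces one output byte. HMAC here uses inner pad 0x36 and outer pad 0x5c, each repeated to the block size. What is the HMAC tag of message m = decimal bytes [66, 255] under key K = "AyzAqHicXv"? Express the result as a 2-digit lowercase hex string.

Key "AyzAqHicXv" = 41 79 7a 41 71 48 69 63 58 76 is 10 bytes > B = 7, so hash it first: H(key) = c8, then zero-pad to 7 bytes: K' = c8 00 00 00 00 00 00.
K' ⊕ ipad = fe 36 36 36 36 36 36.  K' ⊕ opad = 94 5c 5c 5c 5c 5c 5c.
Inner input = (K'⊕ipad) ∥ m = fe 36 36 36 36 36 36 ∥ 42 ff.
Inner hash: sum = 254+54+54+54+54+54+54+66+255 = 899; mod 256 = 131 → 83.
Outer input = (K'⊕opad) ∥ inner = 94 5c 5c 5c 5c 5c 5c ∥ 83.
Outer hash (tag): sum = 148+92+92+92+92+92+92+131 = 831; mod 256 = 63 → 3f.

3f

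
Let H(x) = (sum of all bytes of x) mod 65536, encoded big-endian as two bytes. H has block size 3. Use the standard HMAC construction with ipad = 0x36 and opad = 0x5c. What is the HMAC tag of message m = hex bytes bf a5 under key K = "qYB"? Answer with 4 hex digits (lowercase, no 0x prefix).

00e0

Key "qYB" = 71 59 42 is exactly B = 3 bytes: K' = 71 59 42.
K' ⊕ ipad = 47 6f 74.  K' ⊕ opad = 2d 05 1e.
Inner input = (K'⊕ipad) ∥ m = 47 6f 74 ∥ bf a5.
Inner hash: sum = 71+111+116+191+165 = 654 → 02 8e.
Outer input = (K'⊕opad) ∥ inner = 2d 05 1e ∥ 02 8e.
Outer hash (tag): sum = 45+5+30+2+142 = 224 → 00 e0.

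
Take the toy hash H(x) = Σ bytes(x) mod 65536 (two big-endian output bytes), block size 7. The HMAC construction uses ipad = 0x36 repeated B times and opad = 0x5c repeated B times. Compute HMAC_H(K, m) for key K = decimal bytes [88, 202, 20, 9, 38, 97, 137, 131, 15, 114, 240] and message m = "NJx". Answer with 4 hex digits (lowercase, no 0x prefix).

030a

Key decimal bytes [88, 202, 20, 9, 38, 97, 137, 131, 15, 114, 240] = 58 ca 14 09 26 61 89 83 0f 72 f0 is 11 bytes > B = 7, so hash it first: H(key) = 04 43, then zero-pad to 7 bytes: K' = 04 43 00 00 00 00 00.
K' ⊕ ipad = 32 75 36 36 36 36 36.  K' ⊕ opad = 58 1f 5c 5c 5c 5c 5c.
Inner input = (K'⊕ipad) ∥ m = 32 75 36 36 36 36 36 ∥ 4e 4a 78.
Inner hash: sum = 50+117+54+54+54+54+54+78+74+120 = 709 → 02 c5.
Outer input = (K'⊕opad) ∥ inner = 58 1f 5c 5c 5c 5c 5c ∥ 02 c5.
Outer hash (tag): sum = 88+31+92+92+92+92+92+2+197 = 778 → 03 0a.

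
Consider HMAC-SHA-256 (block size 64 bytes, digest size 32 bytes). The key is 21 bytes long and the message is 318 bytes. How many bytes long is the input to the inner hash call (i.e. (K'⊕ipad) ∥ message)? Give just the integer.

Key is 21 ≤ 64 bytes, zero-padded: |K'| = 64.
Inner input = (K'⊕ipad) ∥ m → 64 + 318 = 382 bytes.

382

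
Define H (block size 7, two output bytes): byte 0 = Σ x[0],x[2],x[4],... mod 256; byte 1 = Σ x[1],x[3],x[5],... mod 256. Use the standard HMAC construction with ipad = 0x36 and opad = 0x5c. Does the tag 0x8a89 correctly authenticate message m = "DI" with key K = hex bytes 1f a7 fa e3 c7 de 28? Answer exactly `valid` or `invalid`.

Key hex bytes 1f a7 fa e3 c7 de 28 is exactly B = 7 bytes: K' = 1f a7 fa e3 c7 de 28.
K' ⊕ ipad = 29 91 cc d5 f1 e8 1e; K' ⊕ opad = 43 fb a6 bf 9b 82 74.
Inner hash: even-index sum = 589 mod 256 = 77; odd-index sum = 658 mod 256 = 146 → 4d 92.
Outer hash (recomputed tag): even-index sum = 650 mod 256 = 138; odd-index sum = 649 mod 256 = 137 → 8a 89.
Recomputed tag = 8a89; claimed = 8a89 → match.

valid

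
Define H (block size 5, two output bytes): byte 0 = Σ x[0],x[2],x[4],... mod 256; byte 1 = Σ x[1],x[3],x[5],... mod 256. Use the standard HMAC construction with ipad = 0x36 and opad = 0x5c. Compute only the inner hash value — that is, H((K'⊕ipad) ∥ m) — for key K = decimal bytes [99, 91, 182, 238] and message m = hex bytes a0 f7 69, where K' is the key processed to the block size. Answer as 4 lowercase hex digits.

024e

Key decimal bytes [99, 91, 182, 238] = 63 5b b6 ee is 4 bytes ≤ B = 5; zero-pad to 5 bytes: K' = 63 5b b6 ee 00.
K' ⊕ ipad = 55 6d 80 d8 36.
Inner input = 55 6d 80 d8 36 ∥ a0 f7 69.
Inner hash: even-index sum = 514 mod 256 = 2; odd-index sum = 590 mod 256 = 78 → 02 4e.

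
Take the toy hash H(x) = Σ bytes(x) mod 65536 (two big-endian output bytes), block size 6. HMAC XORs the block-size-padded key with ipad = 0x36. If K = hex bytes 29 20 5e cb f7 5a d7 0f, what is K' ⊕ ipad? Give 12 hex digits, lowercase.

Key hex bytes 29 20 5e cb f7 5a d7 0f is 8 bytes > B = 6, so hash it first: H(key) = 03 a9, then zero-pad to 6 bytes: K' = 03 a9 00 00 00 00.
XOR each byte with 0x36: 03⊕36=35, a9⊕36=9f, 00⊕36=36, 00⊕36=36, 00⊕36=36, 00⊕36=36.

359f36363636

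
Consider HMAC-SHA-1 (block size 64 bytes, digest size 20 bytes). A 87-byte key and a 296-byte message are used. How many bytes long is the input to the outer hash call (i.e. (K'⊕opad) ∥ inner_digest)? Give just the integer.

Key is 87 > 64 bytes, so it is hashed to 20 bytes then zero-padded to 64: |K'| = 64.
Outer input = (K'⊕opad) ∥ H(inner) → 64 + 20 = 84 bytes.

84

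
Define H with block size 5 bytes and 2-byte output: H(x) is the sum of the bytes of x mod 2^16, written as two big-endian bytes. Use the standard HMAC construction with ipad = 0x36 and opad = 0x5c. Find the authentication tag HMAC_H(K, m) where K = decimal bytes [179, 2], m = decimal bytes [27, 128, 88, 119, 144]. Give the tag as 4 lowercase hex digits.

02b9

Key decimal bytes [179, 2] = b3 02 is 2 bytes ≤ B = 5; zero-pad to 5 bytes: K' = b3 02 00 00 00.
K' ⊕ ipad = 85 34 36 36 36.  K' ⊕ opad = ef 5e 5c 5c 5c.
Inner input = (K'⊕ipad) ∥ m = 85 34 36 36 36 ∥ 1b 80 58 77 90.
Inner hash: sum = 133+52+54+54+54+27+128+88+119+144 = 853 → 03 55.
Outer input = (K'⊕opad) ∥ inner = ef 5e 5c 5c 5c ∥ 03 55.
Outer hash (tag): sum = 239+94+92+92+92+3+85 = 697 → 02 b9.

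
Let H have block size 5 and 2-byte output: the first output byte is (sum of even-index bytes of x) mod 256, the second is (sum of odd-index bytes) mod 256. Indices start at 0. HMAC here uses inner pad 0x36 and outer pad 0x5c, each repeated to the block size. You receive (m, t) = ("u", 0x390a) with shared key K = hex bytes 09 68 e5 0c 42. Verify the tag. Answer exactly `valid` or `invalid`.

valid

Key hex bytes 09 68 e5 0c 42 is exactly B = 5 bytes: K' = 09 68 e5 0c 42.
K' ⊕ ipad = 3f 5e d3 3a 74; K' ⊕ opad = 55 34 b9 50 1e.
Inner hash: even-index sum = 390 mod 256 = 134; odd-index sum = 269 mod 256 = 13 → 86 0d.
Outer hash (recomputed tag): even-index sum = 313 mod 256 = 57; odd-index sum = 266 mod 256 = 10 → 39 0a.
Recomputed tag = 390a; claimed = 390a → match.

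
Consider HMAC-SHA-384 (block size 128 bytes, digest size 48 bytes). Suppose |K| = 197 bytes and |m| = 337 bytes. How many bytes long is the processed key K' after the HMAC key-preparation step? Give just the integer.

128

Key is 197 > 128 bytes, so it is hashed to 48 bytes then zero-padded to 128: |K'| = 128.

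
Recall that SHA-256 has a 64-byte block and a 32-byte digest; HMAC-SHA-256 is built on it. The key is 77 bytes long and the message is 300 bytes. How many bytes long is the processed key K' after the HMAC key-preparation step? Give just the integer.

Key is 77 > 64 bytes, so it is hashed to 32 bytes then zero-padded to 64: |K'| = 64.

64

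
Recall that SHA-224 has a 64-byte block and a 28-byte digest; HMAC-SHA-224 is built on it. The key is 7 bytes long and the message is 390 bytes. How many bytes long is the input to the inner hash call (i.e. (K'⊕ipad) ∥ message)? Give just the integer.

454

Key is 7 ≤ 64 bytes, zero-padded: |K'| = 64.
Inner input = (K'⊕ipad) ∥ m → 64 + 390 = 454 bytes.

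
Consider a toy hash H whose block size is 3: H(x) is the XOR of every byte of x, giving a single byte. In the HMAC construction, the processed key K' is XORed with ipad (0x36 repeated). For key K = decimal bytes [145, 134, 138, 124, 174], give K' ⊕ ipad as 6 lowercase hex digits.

Key decimal bytes [145, 134, 138, 124, 174] = 91 86 8a 7c ae is 5 bytes > B = 3, so hash it first: H(key) = 4f, then zero-pad to 3 bytes: K' = 4f 00 00.
XOR each byte with 0x36: 4f⊕36=79, 00⊕36=36, 00⊕36=36.

793636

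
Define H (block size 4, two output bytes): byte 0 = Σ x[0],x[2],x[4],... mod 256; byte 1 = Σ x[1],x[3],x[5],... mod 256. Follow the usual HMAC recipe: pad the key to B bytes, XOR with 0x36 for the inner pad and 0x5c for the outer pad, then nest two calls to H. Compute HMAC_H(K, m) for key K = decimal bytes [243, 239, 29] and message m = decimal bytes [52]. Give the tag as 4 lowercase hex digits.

141e

Key decimal bytes [243, 239, 29] = f3 ef 1d is 3 bytes ≤ B = 4; zero-pad to 4 bytes: K' = f3 ef 1d 00.
K' ⊕ ipad = c5 d9 2b 36.  K' ⊕ opad = af b3 41 5c.
Inner input = (K'⊕ipad) ∥ m = c5 d9 2b 36 ∥ 34.
Inner hash: even-index sum = 292 mod 256 = 36; odd-index sum = 271 mod 256 = 15 → 24 0f.
Outer input = (K'⊕opad) ∥ inner = af b3 41 5c ∥ 24 0f.
Outer hash (tag): even-index sum = 276 mod 256 = 20; odd-index sum = 286 mod 256 = 30 → 14 1e.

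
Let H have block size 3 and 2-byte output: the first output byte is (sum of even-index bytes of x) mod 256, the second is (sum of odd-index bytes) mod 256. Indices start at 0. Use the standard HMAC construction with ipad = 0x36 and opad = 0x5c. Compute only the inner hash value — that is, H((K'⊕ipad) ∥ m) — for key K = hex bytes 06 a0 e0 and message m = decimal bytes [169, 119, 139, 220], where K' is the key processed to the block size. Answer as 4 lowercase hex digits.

Key hex bytes 06 a0 e0 is exactly B = 3 bytes: K' = 06 a0 e0.
K' ⊕ ipad = 30 96 d6.
Inner input = 30 96 d6 ∥ a9 77 8b dc.
Inner hash: even-index sum = 601 mod 256 = 89; odd-index sum = 458 mod 256 = 202 → 59 ca.

59ca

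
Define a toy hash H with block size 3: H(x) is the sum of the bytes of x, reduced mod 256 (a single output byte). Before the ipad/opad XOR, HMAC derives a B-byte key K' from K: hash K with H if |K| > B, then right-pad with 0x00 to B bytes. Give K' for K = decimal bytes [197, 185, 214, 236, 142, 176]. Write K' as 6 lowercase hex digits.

|K| = 6 > B = 3, so first hash the key.
H(K): sum = 197+185+214+236+142+176 = 1150; mod 256 = 126 → 7e.
Zero-pad H(K) = 7e to 3 bytes: K' = 7e 00 00.

7e0000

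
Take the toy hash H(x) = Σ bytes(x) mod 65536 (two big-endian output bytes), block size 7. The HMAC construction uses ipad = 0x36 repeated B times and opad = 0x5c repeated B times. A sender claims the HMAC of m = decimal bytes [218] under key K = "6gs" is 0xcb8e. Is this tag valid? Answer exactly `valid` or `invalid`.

Key "6gs" = 36 67 73 is 3 bytes ≤ B = 7; zero-pad to 7 bytes: K' = 36 67 73 00 00 00 00.
K' ⊕ ipad = 00 51 45 36 36 36 36; K' ⊕ opad = 6a 3b 2f 5c 5c 5c 5c.
Inner hash: sum = 0+81+69+54+54+54+54+218 = 584 → 02 48.
Outer hash (recomputed tag): sum = 106+59+47+92+92+92+92+2+72 = 654 → 02 8e.
Recomputed tag = 028e; claimed = cb8e → mismatch.

invalid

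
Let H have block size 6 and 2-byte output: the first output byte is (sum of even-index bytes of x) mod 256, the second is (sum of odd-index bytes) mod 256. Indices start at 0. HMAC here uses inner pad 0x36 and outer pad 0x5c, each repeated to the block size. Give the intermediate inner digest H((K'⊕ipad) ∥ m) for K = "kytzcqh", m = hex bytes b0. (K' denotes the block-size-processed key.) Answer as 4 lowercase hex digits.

b8be

Key "kytzcqh" = 6b 79 74 7a 63 71 68 is 7 bytes > B = 6, so hash it first: H(key) = aa 64, then zero-pad to 6 bytes: K' = aa 64 00 00 00 00.
K' ⊕ ipad = 9c 52 36 36 36 36.
Inner input = 9c 52 36 36 36 36 ∥ b0.
Inner hash: even-index sum = 440 mod 256 = 184; odd-index sum = 190 mod 256 = 190 → b8 be.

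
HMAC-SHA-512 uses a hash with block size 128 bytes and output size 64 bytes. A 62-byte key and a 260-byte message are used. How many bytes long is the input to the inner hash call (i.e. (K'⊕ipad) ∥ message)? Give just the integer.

Key is 62 ≤ 128 bytes, zero-padded: |K'| = 128.
Inner input = (K'⊕ipad) ∥ m → 128 + 260 = 388 bytes.

388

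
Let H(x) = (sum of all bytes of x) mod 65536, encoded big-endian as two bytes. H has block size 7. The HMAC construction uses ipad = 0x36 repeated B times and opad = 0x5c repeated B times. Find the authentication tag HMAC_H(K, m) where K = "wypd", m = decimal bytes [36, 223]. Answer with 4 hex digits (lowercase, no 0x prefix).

0297

Key "wypd" = 77 79 70 64 is 4 bytes ≤ B = 7; zero-pad to 7 bytes: K' = 77 79 70 64 00 00 00.
K' ⊕ ipad = 41 4f 46 52 36 36 36.  K' ⊕ opad = 2b 25 2c 38 5c 5c 5c.
Inner input = (K'⊕ipad) ∥ m = 41 4f 46 52 36 36 36 ∥ 24 df.
Inner hash: sum = 65+79+70+82+54+54+54+36+223 = 717 → 02 cd.
Outer input = (K'⊕opad) ∥ inner = 2b 25 2c 38 5c 5c 5c ∥ 02 cd.
Outer hash (tag): sum = 43+37+44+56+92+92+92+2+205 = 663 → 02 97.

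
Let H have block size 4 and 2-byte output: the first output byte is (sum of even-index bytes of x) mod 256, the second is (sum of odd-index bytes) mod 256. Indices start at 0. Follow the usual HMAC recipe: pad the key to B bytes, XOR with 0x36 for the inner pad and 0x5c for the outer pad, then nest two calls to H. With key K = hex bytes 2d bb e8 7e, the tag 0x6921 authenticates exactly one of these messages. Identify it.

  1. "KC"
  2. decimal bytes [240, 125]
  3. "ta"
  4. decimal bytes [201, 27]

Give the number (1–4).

Key hex bytes 2d bb e8 7e is exactly B = 4 bytes: K' = 2d bb e8 7e.
K' ⊕ ipad = 1b 8d de 48; K' ⊕ opad = 71 e7 b4 22.
m1: inner = H(1b 8d de 48 4b 43) = 44 18; tag = H(71 e7 b4 22 44 18) = 6921 ← matches
m2: inner = H(1b 8d de 48 f0 7d) = e9 52; tag = H(71 e7 b4 22 e9 52) = 0e5b
m3: inner = H(1b 8d de 48 74 61) = 6d 36; tag = H(71 e7 b4 22 6d 36) = 923f
m4: inner = H(1b 8d de 48 c9 1b) = c2 f0; tag = H(71 e7 b4 22 c2 f0) = e7f9

1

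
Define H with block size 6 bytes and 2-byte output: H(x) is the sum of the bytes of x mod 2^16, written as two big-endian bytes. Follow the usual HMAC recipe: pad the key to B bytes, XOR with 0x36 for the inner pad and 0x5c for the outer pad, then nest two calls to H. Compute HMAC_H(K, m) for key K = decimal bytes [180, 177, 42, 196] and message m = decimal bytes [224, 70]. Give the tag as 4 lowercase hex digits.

0447

Key decimal bytes [180, 177, 42, 196] = b4 b1 2a c4 is 4 bytes ≤ B = 6; zero-pad to 6 bytes: K' = b4 b1 2a c4 00 00.
K' ⊕ ipad = 82 87 1c f2 36 36.  K' ⊕ opad = e8 ed 76 98 5c 5c.
Inner input = (K'⊕ipad) ∥ m = 82 87 1c f2 36 36 ∥ e0 46.
Inner hash: sum = 130+135+28+242+54+54+224+70 = 937 → 03 a9.
Outer input = (K'⊕opad) ∥ inner = e8 ed 76 98 5c 5c ∥ 03 a9.
Outer hash (tag): sum = 232+237+118+152+92+92+3+169 = 1095 → 04 47.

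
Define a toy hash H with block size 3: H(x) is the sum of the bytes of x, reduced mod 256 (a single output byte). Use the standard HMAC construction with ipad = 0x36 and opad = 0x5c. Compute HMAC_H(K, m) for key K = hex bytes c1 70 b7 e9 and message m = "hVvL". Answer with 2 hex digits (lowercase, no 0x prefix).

18

Key hex bytes c1 70 b7 e9 is 4 bytes > B = 3, so hash it first: H(key) = d1, then zero-pad to 3 bytes: K' = d1 00 00.
K' ⊕ ipad = e7 36 36.  K' ⊕ opad = 8d 5c 5c.
Inner input = (K'⊕ipad) ∥ m = e7 36 36 ∥ 68 56 76 4c.
Inner hash: sum = 231+54+54+104+86+118+76 = 723; mod 256 = 211 → d3.
Outer input = (K'⊕opad) ∥ inner = 8d 5c 5c ∥ d3.
Outer hash (tag): sum = 141+92+92+211 = 536; mod 256 = 24 → 18.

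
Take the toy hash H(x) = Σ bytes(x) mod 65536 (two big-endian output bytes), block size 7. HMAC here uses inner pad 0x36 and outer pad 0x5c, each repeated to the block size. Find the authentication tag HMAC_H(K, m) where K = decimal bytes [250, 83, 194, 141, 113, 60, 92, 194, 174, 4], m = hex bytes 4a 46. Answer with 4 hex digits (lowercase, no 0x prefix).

Key decimal bytes [250, 83, 194, 141, 113, 60, 92, 194, 174, 4] = fa 53 c2 8d 71 3c 5c c2 ae 04 is 10 bytes > B = 7, so hash it first: H(key) = 05 19, then zero-pad to 7 bytes: K' = 05 19 00 00 00 00 00.
K' ⊕ ipad = 33 2f 36 36 36 36 36.  K' ⊕ opad = 59 45 5c 5c 5c 5c 5c.
Inner input = (K'⊕ipad) ∥ m = 33 2f 36 36 36 36 36 ∥ 4a 46.
Inner hash: sum = 51+47+54+54+54+54+54+74+70 = 512 → 02 00.
Outer input = (K'⊕opad) ∥ inner = 59 45 5c 5c 5c 5c 5c ∥ 02 00.
Outer hash (tag): sum = 89+69+92+92+92+92+92+2+0 = 620 → 02 6c.

026c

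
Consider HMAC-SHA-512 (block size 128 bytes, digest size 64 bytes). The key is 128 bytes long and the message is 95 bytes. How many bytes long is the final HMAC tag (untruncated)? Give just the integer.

64

The tag is one SHA-512 digest: 64 bytes.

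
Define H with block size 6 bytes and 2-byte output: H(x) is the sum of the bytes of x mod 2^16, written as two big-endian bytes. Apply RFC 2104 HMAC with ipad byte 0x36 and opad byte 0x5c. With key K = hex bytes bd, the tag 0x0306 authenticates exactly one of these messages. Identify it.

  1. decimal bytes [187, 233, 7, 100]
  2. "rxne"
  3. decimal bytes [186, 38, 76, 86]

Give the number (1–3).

Key hex bytes bd is 1 byte ≤ B = 6; zero-pad to 6 bytes: K' = bd 00 00 00 00 00.
K' ⊕ ipad = 8b 36 36 36 36 36; K' ⊕ opad = e1 5c 5c 5c 5c 5c.
m1: inner = H(8b 36 36 36 36 36 bb e9 07 64) = 03 a8; tag = H(e1 5c 5c 5c 5c 5c 03 a8) = 0358
m2: inner = H(8b 36 36 36 36 36 72 78 6e 65) = 03 56; tag = H(e1 5c 5c 5c 5c 5c 03 56) = 0306 ← matches
m3: inner = H(8b 36 36 36 36 36 ba 26 4c 56) = 03 1b; tag = H(e1 5c 5c 5c 5c 5c 03 1b) = 02cb

2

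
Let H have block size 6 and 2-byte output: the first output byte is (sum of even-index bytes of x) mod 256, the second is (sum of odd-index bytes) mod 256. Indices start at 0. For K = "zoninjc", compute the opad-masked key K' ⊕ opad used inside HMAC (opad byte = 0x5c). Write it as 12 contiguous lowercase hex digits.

e51e5c5c5c5c

Key "zoninjc" = 7a 6f 6e 69 6e 6a 63 is 7 bytes > B = 6, so hash it first: H(key) = b9 42, then zero-pad to 6 bytes: K' = b9 42 00 00 00 00.
XOR each byte with 0x5c: b9⊕5c=e5, 42⊕5c=1e, 00⊕5c=5c, 00⊕5c=5c, 00⊕5c=5c, 00⊕5c=5c.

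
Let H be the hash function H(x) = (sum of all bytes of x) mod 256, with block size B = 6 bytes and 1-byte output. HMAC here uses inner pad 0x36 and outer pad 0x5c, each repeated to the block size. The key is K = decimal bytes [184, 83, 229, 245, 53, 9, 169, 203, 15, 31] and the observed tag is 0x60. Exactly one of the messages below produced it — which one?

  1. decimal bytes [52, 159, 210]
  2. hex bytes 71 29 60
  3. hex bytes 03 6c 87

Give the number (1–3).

2

Key decimal bytes [184, 83, 229, 245, 53, 9, 169, 203, 15, 31] = b8 53 e5 f5 35 09 a9 cb 0f 1f is 10 bytes > B = 6, so hash it first: H(key) = c5, then zero-pad to 6 bytes: K' = c5 00 00 00 00 00.
K' ⊕ ipad = f3 36 36 36 36 36; K' ⊕ opad = 99 5c 5c 5c 5c 5c.
m1: inner = H(f3 36 36 36 36 36 34 9f d2) = a6; tag = H(99 5c 5c 5c 5c 5c a6) = 0b
m2: inner = H(f3 36 36 36 36 36 71 29 60) = fb; tag = H(99 5c 5c 5c 5c 5c fb) = 60 ← matches
m3: inner = H(f3 36 36 36 36 36 03 6c 87) = f7; tag = H(99 5c 5c 5c 5c 5c f7) = 5c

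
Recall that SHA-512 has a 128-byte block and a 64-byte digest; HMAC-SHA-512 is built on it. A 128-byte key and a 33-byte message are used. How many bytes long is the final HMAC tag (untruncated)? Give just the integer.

The tag is one SHA-512 digest: 64 bytes.

64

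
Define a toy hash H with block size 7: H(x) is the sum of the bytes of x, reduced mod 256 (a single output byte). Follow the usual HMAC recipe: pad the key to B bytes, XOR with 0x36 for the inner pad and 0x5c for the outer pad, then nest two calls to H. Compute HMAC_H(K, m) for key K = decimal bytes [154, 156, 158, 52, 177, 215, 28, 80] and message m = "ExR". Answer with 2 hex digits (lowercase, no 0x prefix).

e5

Key decimal bytes [154, 156, 158, 52, 177, 215, 28, 80] = 9a 9c 9e 34 b1 d7 1c 50 is 8 bytes > B = 7, so hash it first: H(key) = fc, then zero-pad to 7 bytes: K' = fc 00 00 00 00 00 00.
K' ⊕ ipad = ca 36 36 36 36 36 36.  K' ⊕ opad = a0 5c 5c 5c 5c 5c 5c.
Inner input = (K'⊕ipad) ∥ m = ca 36 36 36 36 36 36 ∥ 45 78 52.
Inner hash: sum = 202+54+54+54+54+54+54+69+120+82 = 797; mod 256 = 29 → 1d.
Outer input = (K'⊕opad) ∥ inner = a0 5c 5c 5c 5c 5c 5c ∥ 1d.
Outer hash (tag): sum = 160+92+92+92+92+92+92+29 = 741; mod 256 = 229 → e5.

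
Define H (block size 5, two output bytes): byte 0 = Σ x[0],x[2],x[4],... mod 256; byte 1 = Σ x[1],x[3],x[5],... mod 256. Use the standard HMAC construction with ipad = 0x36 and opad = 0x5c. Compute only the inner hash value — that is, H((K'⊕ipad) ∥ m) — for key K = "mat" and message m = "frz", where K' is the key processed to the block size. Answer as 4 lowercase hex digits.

456d

Key "mat" = 6d 61 74 is 3 bytes ≤ B = 5; zero-pad to 5 bytes: K' = 6d 61 74 00 00.
K' ⊕ ipad = 5b 57 42 36 36.
Inner input = 5b 57 42 36 36 ∥ 66 72 7a.
Inner hash: even-index sum = 325 mod 256 = 69; odd-index sum = 365 mod 256 = 109 → 45 6d.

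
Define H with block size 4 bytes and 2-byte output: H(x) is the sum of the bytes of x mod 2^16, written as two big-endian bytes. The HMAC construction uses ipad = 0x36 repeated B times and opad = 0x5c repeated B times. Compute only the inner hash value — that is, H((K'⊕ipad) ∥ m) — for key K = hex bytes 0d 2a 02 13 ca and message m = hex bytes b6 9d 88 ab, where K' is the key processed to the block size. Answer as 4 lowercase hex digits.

Key hex bytes 0d 2a 02 13 ca is 5 bytes > B = 4, so hash it first: H(key) = 01 16, then zero-pad to 4 bytes: K' = 01 16 00 00.
K' ⊕ ipad = 37 20 36 36.
Inner input = 37 20 36 36 ∥ b6 9d 88 ab.
Inner hash: sum = 55+32+54+54+182+157+136+171 = 841 → 03 49.

0349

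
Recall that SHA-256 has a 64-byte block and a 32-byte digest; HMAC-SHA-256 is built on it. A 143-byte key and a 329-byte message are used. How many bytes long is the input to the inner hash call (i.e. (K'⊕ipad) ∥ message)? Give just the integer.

393

Key is 143 > 64 bytes, so it is hashed to 32 bytes then zero-padded to 64: |K'| = 64.
Inner input = (K'⊕ipad) ∥ m → 64 + 329 = 393 bytes.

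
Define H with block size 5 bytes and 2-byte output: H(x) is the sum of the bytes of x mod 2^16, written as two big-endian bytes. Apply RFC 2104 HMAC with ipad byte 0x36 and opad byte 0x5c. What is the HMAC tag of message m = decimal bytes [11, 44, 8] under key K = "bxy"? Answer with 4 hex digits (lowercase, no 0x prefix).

01dc

Key "bxy" = 62 78 79 is 3 bytes ≤ B = 5; zero-pad to 5 bytes: K' = 62 78 79 00 00.
K' ⊕ ipad = 54 4e 4f 36 36.  K' ⊕ opad = 3e 24 25 5c 5c.
Inner input = (K'⊕ipad) ∥ m = 54 4e 4f 36 36 ∥ 0b 2c 08.
Inner hash: sum = 84+78+79+54+54+11+44+8 = 412 → 01 9c.
Outer input = (K'⊕opad) ∥ inner = 3e 24 25 5c 5c ∥ 01 9c.
Outer hash (tag): sum = 62+36+37+92+92+1+156 = 476 → 01 dc.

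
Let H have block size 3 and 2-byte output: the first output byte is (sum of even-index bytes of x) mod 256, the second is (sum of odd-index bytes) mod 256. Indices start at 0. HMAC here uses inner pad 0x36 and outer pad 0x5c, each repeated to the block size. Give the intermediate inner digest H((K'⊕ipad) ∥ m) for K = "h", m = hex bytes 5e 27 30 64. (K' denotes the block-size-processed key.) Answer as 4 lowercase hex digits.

1fc4

Key "h" = 68 is 1 byte ≤ B = 3; zero-pad to 3 bytes: K' = 68 00 00.
K' ⊕ ipad = 5e 36 36.
Inner input = 5e 36 36 ∥ 5e 27 30 64.
Inner hash: even-index sum = 287 mod 256 = 31; odd-index sum = 196 mod 256 = 196 → 1f c4.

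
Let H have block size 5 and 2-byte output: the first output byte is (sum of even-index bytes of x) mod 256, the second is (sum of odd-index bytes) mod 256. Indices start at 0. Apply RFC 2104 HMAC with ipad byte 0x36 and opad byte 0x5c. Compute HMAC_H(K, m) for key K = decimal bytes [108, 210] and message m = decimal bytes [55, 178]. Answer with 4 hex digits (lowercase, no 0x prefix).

3962

Key decimal bytes [108, 210] = 6c d2 is 2 bytes ≤ B = 5; zero-pad to 5 bytes: K' = 6c d2 00 00 00.
K' ⊕ ipad = 5a e4 36 36 36.  K' ⊕ opad = 30 8e 5c 5c 5c.
Inner input = (K'⊕ipad) ∥ m = 5a e4 36 36 36 ∥ 37 b2.
Inner hash: even-index sum = 376 mod 256 = 120; odd-index sum = 337 mod 256 = 81 → 78 51.
Outer input = (K'⊕opad) ∥ inner = 30 8e 5c 5c 5c ∥ 78 51.
Outer hash (tag): even-index sum = 313 mod 256 = 57; odd-index sum = 354 mod 256 = 98 → 39 62.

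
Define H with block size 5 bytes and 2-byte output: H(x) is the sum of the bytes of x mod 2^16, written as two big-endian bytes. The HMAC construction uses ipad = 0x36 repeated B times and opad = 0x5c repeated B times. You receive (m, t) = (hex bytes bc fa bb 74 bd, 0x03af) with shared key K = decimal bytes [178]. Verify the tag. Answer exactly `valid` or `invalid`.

Key decimal bytes [178] = b2 is 1 byte ≤ B = 5; zero-pad to 5 bytes: K' = b2 00 00 00 00.
K' ⊕ ipad = 84 36 36 36 36; K' ⊕ opad = ee 5c 5c 5c 5c.
Inner hash: sum = 132+54+54+54+54+188+250+187+116+189 = 1278 → 04 fe.
Outer hash (recomputed tag): sum = 238+92+92+92+92+4+254 = 864 → 03 60.
Recomputed tag = 0360; claimed = 03af → mismatch.

invalid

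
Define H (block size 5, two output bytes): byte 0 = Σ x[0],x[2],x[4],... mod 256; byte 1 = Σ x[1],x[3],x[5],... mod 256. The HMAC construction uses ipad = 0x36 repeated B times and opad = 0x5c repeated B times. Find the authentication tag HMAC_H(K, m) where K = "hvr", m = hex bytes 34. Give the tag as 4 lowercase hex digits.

685e

Key "hvr" = 68 76 72 is 3 bytes ≤ B = 5; zero-pad to 5 bytes: K' = 68 76 72 00 00.
K' ⊕ ipad = 5e 40 44 36 36.  K' ⊕ opad = 34 2a 2e 5c 5c.
Inner input = (K'⊕ipad) ∥ m = 5e 40 44 36 36 ∥ 34.
Inner hash: even-index sum = 216 mod 256 = 216; odd-index sum = 170 mod 256 = 170 → d8 aa.
Outer input = (K'⊕opad) ∥ inner = 34 2a 2e 5c 5c ∥ d8 aa.
Outer hash (tag): even-index sum = 360 mod 256 = 104; odd-index sum = 350 mod 256 = 94 → 68 5e.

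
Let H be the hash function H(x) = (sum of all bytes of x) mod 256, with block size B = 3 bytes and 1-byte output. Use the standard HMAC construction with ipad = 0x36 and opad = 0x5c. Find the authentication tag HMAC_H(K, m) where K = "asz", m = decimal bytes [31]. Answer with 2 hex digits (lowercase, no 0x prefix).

99

Key "asz" = 61 73 7a is exactly B = 3 bytes: K' = 61 73 7a.
K' ⊕ ipad = 57 45 4c.  K' ⊕ opad = 3d 2f 26.
Inner input = (K'⊕ipad) ∥ m = 57 45 4c ∥ 1f.
Inner hash: sum = 87+69+76+31 = 263; mod 256 = 7 → 07.
Outer input = (K'⊕opad) ∥ inner = 3d 2f 26 ∥ 07.
Outer hash (tag): sum = 61+47+38+7 = 153 → 99.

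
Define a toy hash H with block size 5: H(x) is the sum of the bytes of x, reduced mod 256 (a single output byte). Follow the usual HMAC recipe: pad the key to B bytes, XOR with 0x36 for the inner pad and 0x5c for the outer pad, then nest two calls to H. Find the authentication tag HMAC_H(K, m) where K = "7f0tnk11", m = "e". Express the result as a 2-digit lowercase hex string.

17

Key "7f0tnk11" = 37 66 30 74 6e 6b 31 31 is 8 bytes > B = 5, so hash it first: H(key) = 7c, then zero-pad to 5 bytes: K' = 7c 00 00 00 00.
K' ⊕ ipad = 4a 36 36 36 36.  K' ⊕ opad = 20 5c 5c 5c 5c.
Inner input = (K'⊕ipad) ∥ m = 4a 36 36 36 36 ∥ 65.
Inner hash: sum = 74+54+54+54+54+101 = 391; mod 256 = 135 → 87.
Outer input = (K'⊕opad) ∥ inner = 20 5c 5c 5c 5c ∥ 87.
Outer hash (tag): sum = 32+92+92+92+92+135 = 535; mod 256 = 23 → 17.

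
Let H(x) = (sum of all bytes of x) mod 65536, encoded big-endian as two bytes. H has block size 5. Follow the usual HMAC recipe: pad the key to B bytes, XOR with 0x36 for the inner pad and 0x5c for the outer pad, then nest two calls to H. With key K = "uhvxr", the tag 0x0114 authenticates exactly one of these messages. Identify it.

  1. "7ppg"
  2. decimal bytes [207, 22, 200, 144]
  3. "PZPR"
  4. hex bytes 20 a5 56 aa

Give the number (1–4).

4

Key "uhvxr" = 75 68 76 78 72 is exactly B = 5 bytes: K' = 75 68 76 78 72.
K' ⊕ ipad = 43 5e 40 4e 44; K' ⊕ opad = 29 34 2a 24 2e.
m1: inner = H(43 5e 40 4e 44 37 70 70 67) = 02 f1; tag = H(29 34 2a 24 2e 02 f1) = 01cc
m2: inner = H(43 5e 40 4e 44 cf 16 c8 90) = 03 b0; tag = H(29 34 2a 24 2e 03 b0) = 018c
m3: inner = H(43 5e 40 4e 44 50 5a 50 52) = 02 bf; tag = H(29 34 2a 24 2e 02 bf) = 019a
m4: inner = H(43 5e 40 4e 44 20 a5 56 aa) = 03 38; tag = H(29 34 2a 24 2e 03 38) = 0114 ← matches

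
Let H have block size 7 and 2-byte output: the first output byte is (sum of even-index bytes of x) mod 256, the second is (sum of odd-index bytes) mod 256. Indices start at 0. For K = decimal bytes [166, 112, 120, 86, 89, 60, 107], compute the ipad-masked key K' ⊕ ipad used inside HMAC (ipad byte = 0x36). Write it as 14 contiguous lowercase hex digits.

90464e606f0a5d

Key decimal bytes [166, 112, 120, 86, 89, 60, 107] = a6 70 78 56 59 3c 6b is exactly B = 7 bytes: K' = a6 70 78 56 59 3c 6b.
XOR each byte with 0x36: a6⊕36=90, 70⊕36=46, 78⊕36=4e, 56⊕36=60, 59⊕36=6f, 3c⊕36=0a, 6b⊕36=5d.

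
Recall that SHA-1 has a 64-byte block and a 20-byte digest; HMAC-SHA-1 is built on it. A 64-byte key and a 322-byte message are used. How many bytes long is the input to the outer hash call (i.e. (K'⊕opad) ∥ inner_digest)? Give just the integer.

Key is 64 ≤ 64 bytes, zero-padded: |K'| = 64.
Outer input = (K'⊕opad) ∥ H(inner) → 64 + 20 = 84 bytes.

84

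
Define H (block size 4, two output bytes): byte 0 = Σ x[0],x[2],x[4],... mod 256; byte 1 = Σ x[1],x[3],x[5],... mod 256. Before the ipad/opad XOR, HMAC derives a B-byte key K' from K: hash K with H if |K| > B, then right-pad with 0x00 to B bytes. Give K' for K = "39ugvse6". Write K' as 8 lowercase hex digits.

|K| = 8 > B = 4, so first hash the key.
H(K): even-index sum = 387 mod 256 = 131; odd-index sum = 329 mod 256 = 73 → 83 49.
Zero-pad H(K) = 83 49 to 4 bytes: K' = 83 49 00 00.

83490000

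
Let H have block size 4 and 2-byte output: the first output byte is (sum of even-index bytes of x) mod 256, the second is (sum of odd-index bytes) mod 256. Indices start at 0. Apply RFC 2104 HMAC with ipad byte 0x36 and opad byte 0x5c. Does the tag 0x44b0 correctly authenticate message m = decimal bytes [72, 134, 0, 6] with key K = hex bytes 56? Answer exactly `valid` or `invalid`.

Key hex bytes 56 is 1 byte ≤ B = 4; zero-pad to 4 bytes: K' = 56 00 00 00.
K' ⊕ ipad = 60 36 36 36; K' ⊕ opad = 0a 5c 5c 5c.
Inner hash: even-index sum = 222 mod 256 = 222; odd-index sum = 248 mod 256 = 248 → de f8.
Outer hash (recomputed tag): even-index sum = 324 mod 256 = 68; odd-index sum = 432 mod 256 = 176 → 44 b0.
Recomputed tag = 44b0; claimed = 44b0 → match.

valid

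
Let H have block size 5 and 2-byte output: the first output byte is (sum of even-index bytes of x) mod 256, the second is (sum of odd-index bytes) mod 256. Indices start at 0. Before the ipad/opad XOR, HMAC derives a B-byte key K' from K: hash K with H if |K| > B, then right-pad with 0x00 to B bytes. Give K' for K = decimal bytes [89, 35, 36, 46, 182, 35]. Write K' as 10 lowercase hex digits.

|K| = 6 > B = 5, so first hash the key.
H(K): even-index sum = 307 mod 256 = 51; odd-index sum = 116 mod 256 = 116 → 33 74.
Zero-pad H(K) = 33 74 to 5 bytes: K' = 33 74 00 00 00.

3374000000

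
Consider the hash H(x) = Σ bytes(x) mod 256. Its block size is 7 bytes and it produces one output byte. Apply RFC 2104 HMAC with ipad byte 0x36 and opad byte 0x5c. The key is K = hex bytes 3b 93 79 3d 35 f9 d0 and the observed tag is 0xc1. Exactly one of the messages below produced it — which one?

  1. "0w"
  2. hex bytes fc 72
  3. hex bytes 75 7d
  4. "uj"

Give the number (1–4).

Key hex bytes 3b 93 79 3d 35 f9 d0 is exactly B = 7 bytes: K' = 3b 93 79 3d 35 f9 d0.
K' ⊕ ipad = 0d a5 4f 0b 03 cf e6; K' ⊕ opad = 67 cf 25 61 69 a5 8c.
m1: inner = H(0d a5 4f 0b 03 cf e6 30 77) = 6b; tag = H(67 cf 25 61 69 a5 8c 6b) = c1 ← matches
m2: inner = H(0d a5 4f 0b 03 cf e6 fc 72) = 32; tag = H(67 cf 25 61 69 a5 8c 32) = 88
m3: inner = H(0d a5 4f 0b 03 cf e6 75 7d) = b6; tag = H(67 cf 25 61 69 a5 8c b6) = 0c
m4: inner = H(0d a5 4f 0b 03 cf e6 75 6a) = a3; tag = H(67 cf 25 61 69 a5 8c a3) = f9

1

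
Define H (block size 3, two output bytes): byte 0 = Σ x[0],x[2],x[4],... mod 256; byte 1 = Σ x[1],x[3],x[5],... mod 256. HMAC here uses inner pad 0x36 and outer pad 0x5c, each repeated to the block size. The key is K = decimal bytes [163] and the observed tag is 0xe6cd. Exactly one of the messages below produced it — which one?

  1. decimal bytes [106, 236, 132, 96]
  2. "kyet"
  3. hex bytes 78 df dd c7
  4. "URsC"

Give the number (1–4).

Key decimal bytes [163] = a3 is 1 byte ≤ B = 3; zero-pad to 3 bytes: K' = a3 00 00.
K' ⊕ ipad = 95 36 36; K' ⊕ opad = ff 5c 5c.
m1: inner = H(95 36 36 6a ec 84 60) = 17 24; tag = H(ff 5c 5c 17 24) = 7f73
m2: inner = H(95 36 36 6b 79 65 74) = b8 06; tag = H(ff 5c 5c b8 06) = 6114
m3: inner = H(95 36 36 78 df dd c7) = 71 8b; tag = H(ff 5c 5c 71 8b) = e6cd ← matches
m4: inner = H(95 36 36 55 52 73 43) = 60 fe; tag = H(ff 5c 5c 60 fe) = 59bc

3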